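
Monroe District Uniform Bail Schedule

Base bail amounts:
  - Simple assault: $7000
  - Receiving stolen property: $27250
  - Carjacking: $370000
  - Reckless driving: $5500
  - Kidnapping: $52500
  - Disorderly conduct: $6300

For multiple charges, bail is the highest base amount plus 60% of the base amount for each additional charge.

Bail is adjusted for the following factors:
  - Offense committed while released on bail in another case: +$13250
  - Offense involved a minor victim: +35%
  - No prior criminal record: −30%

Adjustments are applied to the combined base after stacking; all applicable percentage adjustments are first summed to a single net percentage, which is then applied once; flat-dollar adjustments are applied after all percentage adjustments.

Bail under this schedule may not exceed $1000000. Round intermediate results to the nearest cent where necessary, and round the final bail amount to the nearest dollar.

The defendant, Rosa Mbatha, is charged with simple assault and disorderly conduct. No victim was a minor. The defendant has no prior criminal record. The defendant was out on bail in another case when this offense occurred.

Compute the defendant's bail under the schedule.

$20796

Base amounts from the schedule: simple assault $7000; disorderly conduct $6300.
Stacking rule: highest base plus 60% of each additional charge. Highest is simple assault at $7000. Additional: $6300 × 60% = $3780. Combined base = $7000 + $3780 = $10780.
No prior criminal record (−30%): $10780 × 0.7 = $7546.
Offense committed while released on bail in another case (+$13250 flat): $7546 + $13250 = $20796.
$20796 is within the $1000000 maximum.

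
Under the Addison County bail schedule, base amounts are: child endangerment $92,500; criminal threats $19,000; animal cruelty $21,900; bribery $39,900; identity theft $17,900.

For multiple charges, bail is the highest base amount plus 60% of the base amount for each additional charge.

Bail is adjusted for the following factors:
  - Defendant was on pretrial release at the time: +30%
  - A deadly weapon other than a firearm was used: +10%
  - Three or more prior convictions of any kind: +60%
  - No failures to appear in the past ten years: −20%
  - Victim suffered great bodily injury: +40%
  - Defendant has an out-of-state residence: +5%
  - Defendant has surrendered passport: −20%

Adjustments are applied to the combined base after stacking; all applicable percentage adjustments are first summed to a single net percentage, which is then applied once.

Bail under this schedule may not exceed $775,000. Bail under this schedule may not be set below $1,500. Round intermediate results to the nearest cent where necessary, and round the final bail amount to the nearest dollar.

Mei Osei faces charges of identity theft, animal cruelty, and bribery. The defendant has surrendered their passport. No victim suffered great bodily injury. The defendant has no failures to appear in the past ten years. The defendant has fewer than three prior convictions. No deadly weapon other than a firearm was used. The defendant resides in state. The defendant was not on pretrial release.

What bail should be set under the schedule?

Base amounts from the schedule: identity theft $17,900; animal cruelty $21,900; bribery $39,900.
Stacking rule: highest base plus 60% of each additional charge. Highest is bribery at $39,900. Additional: $17,900 × 60% = $10,740; $21,900 × 60% = $13,140. Combined base = $39,900 + $23,880 = $63,780.
Net percentage adjustment: −20% −20% = −40%. $63,780 × 0.6 = $38,268.
$38,268 is within the $775,000 maximum.
$38,268 is at or above the $1,500 minimum.

$38,268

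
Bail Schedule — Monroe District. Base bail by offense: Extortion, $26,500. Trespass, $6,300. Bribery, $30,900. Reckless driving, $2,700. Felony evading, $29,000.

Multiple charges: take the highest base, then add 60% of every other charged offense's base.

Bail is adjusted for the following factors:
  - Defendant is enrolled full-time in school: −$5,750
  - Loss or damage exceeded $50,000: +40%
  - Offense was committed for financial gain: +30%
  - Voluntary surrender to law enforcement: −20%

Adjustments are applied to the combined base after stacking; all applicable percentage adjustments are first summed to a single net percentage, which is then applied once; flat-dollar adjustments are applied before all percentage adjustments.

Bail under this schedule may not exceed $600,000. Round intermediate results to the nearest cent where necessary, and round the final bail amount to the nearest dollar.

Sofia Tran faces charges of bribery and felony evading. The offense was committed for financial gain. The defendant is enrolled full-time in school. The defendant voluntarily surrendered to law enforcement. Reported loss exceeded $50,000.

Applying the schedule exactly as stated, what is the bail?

$63,825

Base amounts from the schedule: bribery $30,900; felony evading $29,000.
Stacking rule: highest base plus 60% of each additional charge. Highest is bribery at $30,900. Additional: $29,000 × 60% = $17,400. Combined base = $30,900 + $17,400 = $48,300.
Defendant is enrolled full-time in school (−$5,750 flat): $48,300 − $5,750 = $42,550.
Net percentage adjustment: +40% +30% −20% = +50%. $42,550 × 1.5 = $63,825.
$63,825 is within the $600,000 maximum.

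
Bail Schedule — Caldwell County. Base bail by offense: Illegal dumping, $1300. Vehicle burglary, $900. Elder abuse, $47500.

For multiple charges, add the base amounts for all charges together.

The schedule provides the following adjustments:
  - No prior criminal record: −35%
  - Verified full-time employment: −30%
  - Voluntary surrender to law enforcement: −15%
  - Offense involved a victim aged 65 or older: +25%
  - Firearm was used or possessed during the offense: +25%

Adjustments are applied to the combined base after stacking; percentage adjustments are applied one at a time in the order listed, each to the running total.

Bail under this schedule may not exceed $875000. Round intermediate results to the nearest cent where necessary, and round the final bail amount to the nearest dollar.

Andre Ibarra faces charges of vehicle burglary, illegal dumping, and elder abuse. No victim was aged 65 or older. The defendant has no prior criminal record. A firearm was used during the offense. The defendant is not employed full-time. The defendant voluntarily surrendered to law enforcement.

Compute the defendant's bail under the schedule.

Base amounts from the schedule: vehicle burglary $900; illegal dumping $1300; elder abuse $47500.
Stacking rule: sum of all bases. $900 + $1300 + $47500 = $49700.
No prior criminal record (−35%): $49700 × 0.65 = $32305.
Voluntary surrender to law enforcement (−15%): $32305 × 0.85 = $27459.25.
Firearm was used or possessed during the offense (+25%): $27459.25 × 1.25 = $34324.06.
$34324.06 is within the $875000 maximum.
Rounded to the nearest dollar: $34324.

$34324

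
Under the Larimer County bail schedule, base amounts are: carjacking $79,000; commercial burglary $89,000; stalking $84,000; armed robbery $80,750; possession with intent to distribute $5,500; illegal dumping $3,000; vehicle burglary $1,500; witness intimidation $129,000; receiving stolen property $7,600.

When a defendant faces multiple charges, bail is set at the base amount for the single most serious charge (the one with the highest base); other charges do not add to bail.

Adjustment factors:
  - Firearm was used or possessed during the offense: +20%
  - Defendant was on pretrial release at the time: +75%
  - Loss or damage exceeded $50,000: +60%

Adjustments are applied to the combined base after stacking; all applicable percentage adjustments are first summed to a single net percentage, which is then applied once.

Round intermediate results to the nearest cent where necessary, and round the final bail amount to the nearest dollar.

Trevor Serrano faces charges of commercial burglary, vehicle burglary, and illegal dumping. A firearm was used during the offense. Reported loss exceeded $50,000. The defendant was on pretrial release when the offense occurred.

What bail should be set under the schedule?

$226,950

Base amounts from the schedule: commercial burglary $89,000; vehicle burglary $1,500; illegal dumping $3,000.
Stacking rule: use the highest base only. Highest is commercial burglary at $89,000. Combined base = $89,000.
Net percentage adjustment: +20% +75% +60% = +155%. $89,000 × 2.55 = $226,950.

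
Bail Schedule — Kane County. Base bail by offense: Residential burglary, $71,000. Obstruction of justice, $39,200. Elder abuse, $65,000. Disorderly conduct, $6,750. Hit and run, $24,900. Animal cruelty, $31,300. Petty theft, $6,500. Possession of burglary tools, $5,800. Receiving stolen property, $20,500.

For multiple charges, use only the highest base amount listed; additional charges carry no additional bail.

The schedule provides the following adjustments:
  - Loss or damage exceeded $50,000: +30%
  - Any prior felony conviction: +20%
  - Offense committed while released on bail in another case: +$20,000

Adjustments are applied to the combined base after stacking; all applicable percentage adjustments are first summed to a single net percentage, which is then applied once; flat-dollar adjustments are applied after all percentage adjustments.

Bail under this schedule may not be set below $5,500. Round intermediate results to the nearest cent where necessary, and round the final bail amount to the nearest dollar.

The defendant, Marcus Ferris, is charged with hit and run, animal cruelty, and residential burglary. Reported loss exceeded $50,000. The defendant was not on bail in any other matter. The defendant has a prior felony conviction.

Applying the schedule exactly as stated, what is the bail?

$106,500

Base amounts from the schedule: hit and run $24,900; animal cruelty $31,300; residential burglary $71,000.
Stacking rule: use the highest base only. Highest is residential burglary at $71,000. Combined base = $71,000.
Net percentage adjustment: +30% +20% = +50%. $71,000 × 1.5 = $106,500.
$106,500 is at or above the $5,500 minimum.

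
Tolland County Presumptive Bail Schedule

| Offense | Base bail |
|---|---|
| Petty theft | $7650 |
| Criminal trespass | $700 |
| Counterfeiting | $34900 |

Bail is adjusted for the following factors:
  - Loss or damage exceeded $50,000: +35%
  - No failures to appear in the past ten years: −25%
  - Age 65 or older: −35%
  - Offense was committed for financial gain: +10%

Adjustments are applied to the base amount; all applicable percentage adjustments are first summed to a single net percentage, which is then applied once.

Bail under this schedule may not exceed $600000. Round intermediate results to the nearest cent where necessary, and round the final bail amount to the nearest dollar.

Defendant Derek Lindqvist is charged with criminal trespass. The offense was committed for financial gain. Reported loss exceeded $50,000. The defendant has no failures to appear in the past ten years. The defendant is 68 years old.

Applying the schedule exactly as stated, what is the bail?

Base amounts from the schedule: criminal trespass $700.
Single charge. Combined base = $700.
Net percentage adjustment: +35% −25% −35% +10% = −15%. $700 × 0.85 = $595.
$595 is within the $600000 maximum.

$595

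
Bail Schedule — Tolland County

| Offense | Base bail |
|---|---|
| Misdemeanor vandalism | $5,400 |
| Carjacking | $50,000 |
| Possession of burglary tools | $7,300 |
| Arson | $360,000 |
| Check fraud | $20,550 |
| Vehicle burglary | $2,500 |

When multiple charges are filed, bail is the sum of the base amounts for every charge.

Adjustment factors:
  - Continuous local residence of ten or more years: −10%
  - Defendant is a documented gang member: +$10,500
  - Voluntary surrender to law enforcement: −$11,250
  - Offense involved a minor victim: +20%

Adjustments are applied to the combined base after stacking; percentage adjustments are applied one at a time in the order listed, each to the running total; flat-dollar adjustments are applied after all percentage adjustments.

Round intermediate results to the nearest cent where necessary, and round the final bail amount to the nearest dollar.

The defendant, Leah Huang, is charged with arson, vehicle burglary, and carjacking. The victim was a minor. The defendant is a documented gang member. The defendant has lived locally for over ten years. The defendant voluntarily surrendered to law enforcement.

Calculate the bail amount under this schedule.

Base amounts from the schedule: arson $360,000; vehicle burglary $2,500; carjacking $50,000.
Stacking rule: sum of all bases. $360,000 + $2,500 + $50,000 = $412,500.
Continuous local residence of ten or more years (−10%): $412,500 × 0.9 = $371,250.
Offense involved a minor victim (+20%): $371,250 × 1.2 = $445,500.
Defendant is a documented gang member (+$10,500 flat): $445,500 + $10,500 = $456,000.
Voluntary surrender to law enforcement (−$11,250 flat): $456,000 − $11,250 = $444,750.

$444,750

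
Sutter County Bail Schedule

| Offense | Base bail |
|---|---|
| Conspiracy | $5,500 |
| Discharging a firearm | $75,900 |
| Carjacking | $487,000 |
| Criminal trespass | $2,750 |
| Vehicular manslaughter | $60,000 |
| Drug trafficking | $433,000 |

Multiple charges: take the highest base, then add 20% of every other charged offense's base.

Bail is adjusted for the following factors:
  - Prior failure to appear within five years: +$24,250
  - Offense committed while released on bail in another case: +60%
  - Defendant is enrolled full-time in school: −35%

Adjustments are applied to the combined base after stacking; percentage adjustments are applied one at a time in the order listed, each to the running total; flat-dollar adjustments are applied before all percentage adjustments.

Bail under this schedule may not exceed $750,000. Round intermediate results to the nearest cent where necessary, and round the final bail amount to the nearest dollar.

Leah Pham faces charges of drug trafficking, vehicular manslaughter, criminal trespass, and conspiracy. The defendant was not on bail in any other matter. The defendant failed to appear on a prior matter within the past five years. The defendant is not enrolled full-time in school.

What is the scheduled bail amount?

Base amounts from the schedule: drug trafficking $433,000; vehicular manslaughter $60,000; criminal trespass $2,750; conspiracy $5,500.
Stacking rule: highest base plus 20% of each additional charge. Highest is drug trafficking at $433,000. Additional: $60,000 × 20% = $12,000; $2,750 × 20% = $550; $5,500 × 20% = $1,100. Combined base = $433,000 + $13,650 = $446,650.
Prior failure to appear within five years (+$24,250 flat): $446,650 + $24,250 = $470,900.
$470,900 is within the $750,000 maximum.

$470,900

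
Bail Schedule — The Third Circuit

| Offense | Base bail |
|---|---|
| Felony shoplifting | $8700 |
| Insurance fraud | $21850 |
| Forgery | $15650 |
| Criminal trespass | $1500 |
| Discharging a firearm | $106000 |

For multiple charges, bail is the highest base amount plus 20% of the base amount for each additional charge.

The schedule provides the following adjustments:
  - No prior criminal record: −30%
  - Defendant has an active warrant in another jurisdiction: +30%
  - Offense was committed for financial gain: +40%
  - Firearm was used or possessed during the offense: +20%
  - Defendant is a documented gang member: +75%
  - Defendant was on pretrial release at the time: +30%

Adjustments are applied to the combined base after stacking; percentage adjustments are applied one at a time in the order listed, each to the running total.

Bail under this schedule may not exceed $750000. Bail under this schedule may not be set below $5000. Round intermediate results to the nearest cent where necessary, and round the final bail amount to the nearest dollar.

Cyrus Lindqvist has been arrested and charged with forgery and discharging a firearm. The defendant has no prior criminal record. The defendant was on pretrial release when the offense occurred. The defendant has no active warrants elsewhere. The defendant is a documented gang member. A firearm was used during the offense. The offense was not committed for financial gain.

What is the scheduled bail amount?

$208547

Base amounts from the schedule: forgery $15650; discharging a firearm $106000.
Stacking rule: highest base plus 20% of each additional charge. Highest is discharging a firearm at $106000. Additional: $15650 × 20% = $3130. Combined base = $106000 + $3130 = $109130.
No prior criminal record (−30%): $109130 × 0.7 = $76391.
Firearm was used or possessed during the offense (+20%): $76391 × 1.2 = $91669.20.
Defendant is a documented gang member (+75%): $91669.20 × 1.75 = $160421.10.
Defendant was on pretrial release at the time (+30%): $160421.10 × 1.3 = $208547.43.
$208547.43 is within the $750000 maximum.
$208547.43 is at or above the $5000 minimum.
Rounded to the nearest dollar: $208547.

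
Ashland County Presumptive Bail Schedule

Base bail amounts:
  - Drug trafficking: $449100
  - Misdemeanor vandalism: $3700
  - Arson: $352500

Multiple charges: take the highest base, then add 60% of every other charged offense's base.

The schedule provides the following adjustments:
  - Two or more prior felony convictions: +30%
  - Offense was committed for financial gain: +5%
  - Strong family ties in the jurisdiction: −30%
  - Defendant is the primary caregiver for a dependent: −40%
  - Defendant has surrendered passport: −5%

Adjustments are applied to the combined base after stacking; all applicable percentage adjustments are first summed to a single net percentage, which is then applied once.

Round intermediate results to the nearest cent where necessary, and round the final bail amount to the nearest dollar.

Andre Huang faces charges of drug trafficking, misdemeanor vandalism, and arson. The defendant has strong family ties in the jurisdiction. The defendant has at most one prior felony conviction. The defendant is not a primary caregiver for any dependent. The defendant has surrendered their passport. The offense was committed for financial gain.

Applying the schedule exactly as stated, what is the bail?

$463974

Base amounts from the schedule: drug trafficking $449100; misdemeanor vandalism $3700; arson $352500.
Stacking rule: highest base plus 60% of each additional charge. Highest is drug trafficking at $449100. Additional: $3700 × 60% = $2220; $352500 × 60% = $211500. Combined base = $449100 + $213720 = $662820.
Net percentage adjustment: +5% −30% −5% = −30%. $662820 × 0.7 = $463974.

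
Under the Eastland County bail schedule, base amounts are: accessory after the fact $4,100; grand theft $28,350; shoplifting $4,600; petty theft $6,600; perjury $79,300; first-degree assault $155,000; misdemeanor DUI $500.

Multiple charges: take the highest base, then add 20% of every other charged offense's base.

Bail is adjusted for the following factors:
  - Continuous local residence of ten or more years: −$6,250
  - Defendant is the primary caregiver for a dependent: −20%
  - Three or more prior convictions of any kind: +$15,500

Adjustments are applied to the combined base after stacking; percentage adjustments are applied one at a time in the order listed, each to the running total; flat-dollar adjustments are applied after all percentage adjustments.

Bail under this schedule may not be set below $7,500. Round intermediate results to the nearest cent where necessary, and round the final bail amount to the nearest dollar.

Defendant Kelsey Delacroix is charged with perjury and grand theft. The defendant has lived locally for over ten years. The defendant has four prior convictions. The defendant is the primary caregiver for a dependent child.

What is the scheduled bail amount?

$77,226

Base amounts from the schedule: perjury $79,300; grand theft $28,350.
Stacking rule: highest base plus 20% of each additional charge. Highest is perjury at $79,300. Additional: $28,350 × 20% = $5,670. Combined base = $79,300 + $5,670 = $84,970.
Defendant is the primary caregiver for a dependent (−20%): $84,970 × 0.8 = $67,976.
Continuous local residence of ten or more years (−$6,250 flat): $67,976 − $6,250 = $61,726.
Three or more prior convictions of any kind (+$15,500 flat): $61,726 + $15,500 = $77,226.
$77,226 is at or above the $7,500 minimum.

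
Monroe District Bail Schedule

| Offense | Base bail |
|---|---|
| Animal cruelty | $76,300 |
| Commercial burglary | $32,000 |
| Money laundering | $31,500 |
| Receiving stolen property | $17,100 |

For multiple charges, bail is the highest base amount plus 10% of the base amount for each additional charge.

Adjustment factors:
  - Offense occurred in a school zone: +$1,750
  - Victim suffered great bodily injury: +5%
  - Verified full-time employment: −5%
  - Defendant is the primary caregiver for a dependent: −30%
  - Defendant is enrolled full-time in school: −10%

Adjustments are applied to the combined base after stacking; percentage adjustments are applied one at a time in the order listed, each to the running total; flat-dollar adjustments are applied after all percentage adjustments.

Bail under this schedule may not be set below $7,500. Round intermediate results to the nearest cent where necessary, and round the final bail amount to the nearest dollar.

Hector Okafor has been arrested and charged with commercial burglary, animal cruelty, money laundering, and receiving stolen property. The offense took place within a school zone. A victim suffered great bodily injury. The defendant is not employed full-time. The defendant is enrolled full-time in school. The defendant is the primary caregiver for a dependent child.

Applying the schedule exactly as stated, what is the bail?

Base amounts from the schedule: commercial burglary $32,000; animal cruelty $76,300; money laundering $31,500; receiving stolen property $17,100.
Stacking rule: highest base plus 10% of each additional charge. Highest is animal cruelty at $76,300. Additional: $32,000 × 10% = $3,200; $31,500 × 10% = $3,150; $17,100 × 10% = $1,710. Combined base = $76,300 + $8,060 = $84,360.
Victim suffered great bodily injury (+5%): $84,360 × 1.05 = $88,578.
Defendant is the primary caregiver for a dependent (−30%): $88,578 × 0.7 = $62,004.60.
Defendant is enrolled full-time in school (−10%): $62,004.60 × 0.9 = $55,804.14.
Offense occurred in a school zone (+$1,750 flat): $55,804.14 + $1,750 = $57,554.14.
$57,554.14 is at or above the $7,500 minimum.
Rounded to the nearest dollar: $57,554.

$57,554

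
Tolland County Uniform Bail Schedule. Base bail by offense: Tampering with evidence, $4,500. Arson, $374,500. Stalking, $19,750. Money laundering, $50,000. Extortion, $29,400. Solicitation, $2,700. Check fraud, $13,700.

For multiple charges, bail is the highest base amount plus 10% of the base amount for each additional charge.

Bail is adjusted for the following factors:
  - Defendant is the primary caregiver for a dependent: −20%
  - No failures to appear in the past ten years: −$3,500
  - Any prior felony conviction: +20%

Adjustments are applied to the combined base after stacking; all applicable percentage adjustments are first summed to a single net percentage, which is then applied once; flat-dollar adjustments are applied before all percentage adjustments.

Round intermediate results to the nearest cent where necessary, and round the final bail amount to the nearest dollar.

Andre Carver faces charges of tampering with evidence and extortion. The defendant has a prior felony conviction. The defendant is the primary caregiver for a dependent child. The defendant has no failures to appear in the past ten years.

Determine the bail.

Base amounts from the schedule: tampering with evidence $4,500; extortion $29,400.
Stacking rule: highest base plus 10% of each additional charge. Highest is extortion at $29,400. Additional: $4,500 × 10% = $450. Combined base = $29,400 + $450 = $29,850.
No failures to appear in the past ten years (−$3,500 flat): $29,850 − $3,500 = $26,350.
Net percentage adjustment: −20% +20% = +0%. $26,350 × 1 = $26,350.

$26,350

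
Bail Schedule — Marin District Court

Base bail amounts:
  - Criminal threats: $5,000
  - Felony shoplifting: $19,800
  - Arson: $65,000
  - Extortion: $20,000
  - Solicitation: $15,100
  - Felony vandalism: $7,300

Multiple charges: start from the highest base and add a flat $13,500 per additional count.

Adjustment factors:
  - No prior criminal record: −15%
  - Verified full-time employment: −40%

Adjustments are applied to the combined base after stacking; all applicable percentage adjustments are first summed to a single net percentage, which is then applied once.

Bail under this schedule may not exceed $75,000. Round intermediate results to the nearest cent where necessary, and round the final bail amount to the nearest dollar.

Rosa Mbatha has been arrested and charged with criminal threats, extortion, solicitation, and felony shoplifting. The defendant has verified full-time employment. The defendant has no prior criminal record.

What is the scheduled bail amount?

$27,225

Base amounts from the schedule: criminal threats $5,000; extortion $20,000; solicitation $15,100; felony shoplifting $19,800.
Stacking rule: highest base plus $13,500 per additional charge. Highest is extortion at $20,000; 3 additional charges → +$40,500. Combined base = $60,500.
Net percentage adjustment: −15% −40% = −55%. $60,500 × 0.45 = $27,225.
$27,225 is within the $75,000 maximum.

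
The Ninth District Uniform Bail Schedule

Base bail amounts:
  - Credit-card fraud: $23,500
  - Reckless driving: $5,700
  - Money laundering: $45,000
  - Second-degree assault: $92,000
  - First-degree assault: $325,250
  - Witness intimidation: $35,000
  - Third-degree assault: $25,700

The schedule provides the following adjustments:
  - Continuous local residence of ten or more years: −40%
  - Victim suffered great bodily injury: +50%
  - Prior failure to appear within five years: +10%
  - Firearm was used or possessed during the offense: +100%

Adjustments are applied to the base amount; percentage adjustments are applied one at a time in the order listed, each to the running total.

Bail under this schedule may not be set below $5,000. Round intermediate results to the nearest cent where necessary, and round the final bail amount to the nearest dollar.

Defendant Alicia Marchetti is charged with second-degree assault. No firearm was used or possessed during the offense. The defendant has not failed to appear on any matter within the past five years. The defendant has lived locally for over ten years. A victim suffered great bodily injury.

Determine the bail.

$82,800

Base amounts from the schedule: second-degree assault $92,000.
Single charge. Combined base = $92,000.
Continuous local residence of ten or more years (−40%): $92,000 × 0.6 = $55,200.
Victim suffered great bodily injury (+50%): $55,200 × 1.5 = $82,800.
$82,800 is at or above the $5,000 minimum.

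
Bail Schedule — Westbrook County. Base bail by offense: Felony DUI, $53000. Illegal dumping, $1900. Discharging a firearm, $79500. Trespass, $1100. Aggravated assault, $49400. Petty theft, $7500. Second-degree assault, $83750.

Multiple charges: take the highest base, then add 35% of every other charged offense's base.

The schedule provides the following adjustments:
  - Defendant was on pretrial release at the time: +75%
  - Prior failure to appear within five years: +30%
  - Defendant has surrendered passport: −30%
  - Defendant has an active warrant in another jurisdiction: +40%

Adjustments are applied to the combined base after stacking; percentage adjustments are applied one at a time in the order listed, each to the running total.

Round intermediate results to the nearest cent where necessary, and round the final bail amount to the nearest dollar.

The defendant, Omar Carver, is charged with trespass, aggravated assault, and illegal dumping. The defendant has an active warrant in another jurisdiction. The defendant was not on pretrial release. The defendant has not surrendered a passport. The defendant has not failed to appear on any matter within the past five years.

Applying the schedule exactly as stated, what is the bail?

$70630

Base amounts from the schedule: trespass $1100; aggravated assault $49400; illegal dumping $1900.
Stacking rule: highest base plus 35% of each additional charge. Highest is aggravated assault at $49400. Additional: $1100 × 35% = $385; $1900 × 35% = $665. Combined base = $49400 + $1050 = $50450.
Defendant has an active warrant in another jurisdiction (+40%): $50450 × 1.4 = $70630.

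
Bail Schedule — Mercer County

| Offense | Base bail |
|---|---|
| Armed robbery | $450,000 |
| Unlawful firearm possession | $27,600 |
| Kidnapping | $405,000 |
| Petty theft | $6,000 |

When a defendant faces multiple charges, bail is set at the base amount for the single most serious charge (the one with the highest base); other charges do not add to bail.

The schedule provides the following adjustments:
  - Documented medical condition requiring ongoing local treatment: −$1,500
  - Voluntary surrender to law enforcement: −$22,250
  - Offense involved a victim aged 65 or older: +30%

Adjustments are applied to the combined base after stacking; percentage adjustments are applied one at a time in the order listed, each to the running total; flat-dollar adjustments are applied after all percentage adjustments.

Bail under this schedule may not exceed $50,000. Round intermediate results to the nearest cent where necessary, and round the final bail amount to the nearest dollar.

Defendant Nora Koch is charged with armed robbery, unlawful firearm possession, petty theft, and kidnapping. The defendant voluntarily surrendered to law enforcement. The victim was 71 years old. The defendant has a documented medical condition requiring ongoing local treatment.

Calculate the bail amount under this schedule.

$50,000

Base amounts from the schedule: armed robbery $450,000; unlawful firearm possession $27,600; petty theft $6,000; kidnapping $405,000.
Stacking rule: use the highest base only. Highest is armed robbery at $450,000. Combined base = $450,000.
Offense involved a victim aged 65 or older (+30%): $450,000 × 1.3 = $585,000.
Documented medical condition requiring ongoing local treatment (−$1,500 flat): $585,000 − $1,500 = $583,500.
Voluntary surrender to law enforcement (−$22,250 flat): $583,500 − $22,250 = $561,250.
Result $561,250 exceeds the maximum of $50,000; bail is capped at $50,000.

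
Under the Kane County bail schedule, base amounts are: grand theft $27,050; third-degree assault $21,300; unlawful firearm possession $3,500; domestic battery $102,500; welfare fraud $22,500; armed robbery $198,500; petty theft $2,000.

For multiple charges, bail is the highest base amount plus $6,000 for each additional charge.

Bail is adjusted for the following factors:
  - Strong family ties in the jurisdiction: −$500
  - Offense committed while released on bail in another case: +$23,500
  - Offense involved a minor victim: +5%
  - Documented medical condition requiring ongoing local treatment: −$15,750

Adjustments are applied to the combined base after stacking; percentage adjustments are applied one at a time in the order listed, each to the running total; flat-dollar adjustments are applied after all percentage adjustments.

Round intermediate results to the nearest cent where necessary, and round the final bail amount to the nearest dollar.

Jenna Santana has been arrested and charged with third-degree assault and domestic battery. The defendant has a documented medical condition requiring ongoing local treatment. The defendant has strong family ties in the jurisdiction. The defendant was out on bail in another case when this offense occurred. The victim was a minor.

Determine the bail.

Base amounts from the schedule: third-degree assault $21,300; domestic battery $102,500.
Stacking rule: highest base plus $6,000 per additional charge. Highest is domestic battery at $102,500; 1 additional charge → +$6,000. Combined base = $108,500.
Offense involved a minor victim (+5%): $108,500 × 1.05 = $113,925.
Strong family ties in the jurisdiction (−$500 flat): $113,925 − $500 = $113,425.
Offense committed while released on bail in another case (+$23,500 flat): $113,425 + $23,500 = $136,925.
Documented medical condition requiring ongoing local treatment (−$15,750 flat): $136,925 − $15,750 = $121,175.

$121,175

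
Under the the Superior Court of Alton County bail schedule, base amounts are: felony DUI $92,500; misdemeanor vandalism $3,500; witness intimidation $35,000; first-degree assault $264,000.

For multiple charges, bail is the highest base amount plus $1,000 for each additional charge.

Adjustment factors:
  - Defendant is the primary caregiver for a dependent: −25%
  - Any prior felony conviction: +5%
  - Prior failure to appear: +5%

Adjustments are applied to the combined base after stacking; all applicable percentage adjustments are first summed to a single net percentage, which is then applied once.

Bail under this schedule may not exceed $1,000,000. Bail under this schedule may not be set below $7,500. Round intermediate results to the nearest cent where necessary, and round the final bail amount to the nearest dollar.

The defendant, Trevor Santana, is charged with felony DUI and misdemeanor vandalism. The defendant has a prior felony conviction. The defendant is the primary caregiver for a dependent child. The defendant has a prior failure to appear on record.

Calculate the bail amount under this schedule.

Base amounts from the schedule: felony DUI $92,500; misdemeanor vandalism $3,500.
Stacking rule: highest base plus $1,000 per additional charge. Highest is felony DUI at $92,500; 1 additional charge → +$1,000. Combined base = $93,500.
Net percentage adjustment: −25% +5% +5% = −15%. $93,500 × 0.85 = $79,475.
$79,475 is within the $1,000,000 maximum.
$79,475 is at or above the $7,500 minimum.

$79,475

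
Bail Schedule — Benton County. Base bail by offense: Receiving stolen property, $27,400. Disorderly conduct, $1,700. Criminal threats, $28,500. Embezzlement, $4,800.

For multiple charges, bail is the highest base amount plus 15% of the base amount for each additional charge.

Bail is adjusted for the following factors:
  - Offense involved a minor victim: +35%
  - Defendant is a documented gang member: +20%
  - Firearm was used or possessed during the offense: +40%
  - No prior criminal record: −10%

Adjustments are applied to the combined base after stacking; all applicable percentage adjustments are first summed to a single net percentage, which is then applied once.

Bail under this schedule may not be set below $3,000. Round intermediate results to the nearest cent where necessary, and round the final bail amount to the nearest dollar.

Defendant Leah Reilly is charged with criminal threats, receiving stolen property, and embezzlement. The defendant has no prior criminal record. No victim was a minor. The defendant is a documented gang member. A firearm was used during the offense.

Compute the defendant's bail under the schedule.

$49,995

Base amounts from the schedule: criminal threats $28,500; receiving stolen property $27,400; embezzlement $4,800.
Stacking rule: highest base plus 15% of each additional charge. Highest is criminal threats at $28,500. Additional: $27,400 × 15% = $4,110; $4,800 × 15% = $720. Combined base = $28,500 + $4,830 = $33,330.
Net percentage adjustment: +20% +40% −10% = +50%. $33,330 × 1.5 = $49,995.
$49,995 is at or above the $3,000 minimum.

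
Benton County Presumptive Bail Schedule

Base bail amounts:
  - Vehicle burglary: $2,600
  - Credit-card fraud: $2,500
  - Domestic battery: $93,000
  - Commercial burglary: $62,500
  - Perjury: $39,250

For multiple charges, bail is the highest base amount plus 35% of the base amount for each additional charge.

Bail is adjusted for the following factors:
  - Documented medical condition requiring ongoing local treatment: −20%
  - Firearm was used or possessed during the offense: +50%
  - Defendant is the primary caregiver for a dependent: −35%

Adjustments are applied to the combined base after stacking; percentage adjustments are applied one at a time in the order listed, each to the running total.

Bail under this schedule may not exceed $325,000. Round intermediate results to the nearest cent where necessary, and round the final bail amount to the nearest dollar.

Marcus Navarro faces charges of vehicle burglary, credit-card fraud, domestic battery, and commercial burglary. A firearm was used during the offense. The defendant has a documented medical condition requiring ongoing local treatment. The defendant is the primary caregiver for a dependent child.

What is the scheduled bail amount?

$90,995

Base amounts from the schedule: vehicle burglary $2,600; credit-card fraud $2,500; domestic battery $93,000; commercial burglary $62,500.
Stacking rule: highest base plus 35% of each additional charge. Highest is domestic battery at $93,000. Additional: $2,600 × 35% = $910; $2,500 × 35% = $875; $62,500 × 35% = $21,875. Combined base = $93,000 + $23,660 = $116,660.
Documented medical condition requiring ongoing local treatment (−20%): $116,660 × 0.8 = $93,328.
Firearm was used or possessed during the offense (+50%): $93,328 × 1.5 = $139,992.
Defendant is the primary caregiver for a dependent (−35%): $139,992 × 0.65 = $90,994.80.
$90,994.80 is within the $325,000 maximum.
Rounded to the nearest dollar: $90,995.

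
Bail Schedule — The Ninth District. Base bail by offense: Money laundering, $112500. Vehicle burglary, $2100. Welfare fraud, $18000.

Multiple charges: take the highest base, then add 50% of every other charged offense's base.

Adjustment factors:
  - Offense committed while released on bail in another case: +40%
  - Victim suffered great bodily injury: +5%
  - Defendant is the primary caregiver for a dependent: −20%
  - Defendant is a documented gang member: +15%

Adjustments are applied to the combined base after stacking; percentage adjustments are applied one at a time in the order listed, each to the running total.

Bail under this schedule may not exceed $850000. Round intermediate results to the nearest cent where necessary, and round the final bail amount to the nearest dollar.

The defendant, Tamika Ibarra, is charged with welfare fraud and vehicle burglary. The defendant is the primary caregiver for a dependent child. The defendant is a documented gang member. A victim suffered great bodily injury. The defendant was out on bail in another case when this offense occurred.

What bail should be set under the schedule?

Base amounts from the schedule: welfare fraud $18000; vehicle burglary $2100.
Stacking rule: highest base plus 50% of each additional charge. Highest is welfare fraud at $18000. Additional: $2100 × 50% = $1050. Combined base = $18000 + $1050 = $19050.
Offense committed while released on bail in another case (+40%): $19050 × 1.4 = $26670.
Victim suffered great bodily injury (+5%): $26670 × 1.05 = $28003.50.
Defendant is the primary caregiver for a dependent (−20%): $28003.50 × 0.8 = $22402.80.
Defendant is a documented gang member (+15%): $22402.80 × 1.15 = $25763.22.
$25763.22 is within the $850000 maximum.
Rounded to the nearest dollar: $25763.

$25763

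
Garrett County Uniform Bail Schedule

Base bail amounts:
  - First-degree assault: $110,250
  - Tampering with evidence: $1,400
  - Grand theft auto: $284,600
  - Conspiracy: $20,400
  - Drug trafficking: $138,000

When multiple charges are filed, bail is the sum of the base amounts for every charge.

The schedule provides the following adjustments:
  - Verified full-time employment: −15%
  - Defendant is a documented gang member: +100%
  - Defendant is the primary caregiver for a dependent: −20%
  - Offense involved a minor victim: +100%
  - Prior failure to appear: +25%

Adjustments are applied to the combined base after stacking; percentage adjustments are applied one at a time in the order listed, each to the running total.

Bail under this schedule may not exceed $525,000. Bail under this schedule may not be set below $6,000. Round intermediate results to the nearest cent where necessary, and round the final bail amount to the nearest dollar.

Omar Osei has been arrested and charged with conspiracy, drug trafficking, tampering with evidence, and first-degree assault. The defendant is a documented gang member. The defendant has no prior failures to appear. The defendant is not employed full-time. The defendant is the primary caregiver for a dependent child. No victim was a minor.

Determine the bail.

Base amounts from the schedule: conspiracy $20,400; drug trafficking $138,000; tampering with evidence $1,400; first-degree assault $110,250.
Stacking rule: sum of all bases. $20,400 + $138,000 + $1,400 + $110,250 = $270,050.
Defendant is a documented gang member (+100%): $270,050 × 2 = $540,100.
Defendant is the primary caregiver for a dependent (−20%): $540,100 × 0.8 = $432,080.
$432,080 is within the $525,000 maximum.
$432,080 is at or above the $6,000 minimum.

$432,080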